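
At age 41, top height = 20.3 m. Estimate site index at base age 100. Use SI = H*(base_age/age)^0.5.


Formula: SI = H_dom * (base_age / age)^0.5
Age ratio = 100 / 41 = 2.43902
sqrt(age_ratio) = 1.56174
SI = 20.3 * 1.56174 = 31.7 m

31.7


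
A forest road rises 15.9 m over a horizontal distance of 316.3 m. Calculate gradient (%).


Formula: Gradient = rise / run * 100
Gradient = 15.9 / 316.3 * 100 = 5.0%

5.0


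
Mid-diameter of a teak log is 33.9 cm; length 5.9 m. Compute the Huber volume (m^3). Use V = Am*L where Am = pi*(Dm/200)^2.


Huber: V = Am * L,  Am = pi*(Dm/200)^2
Am = pi*(33.9/200)^2 = 0.090259 m^2
V = 0.090259*5.9 = 0.5325 m^3

0.5325


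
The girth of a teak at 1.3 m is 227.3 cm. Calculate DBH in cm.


Formula: DBH = C / pi
DBH = 227.3 / pi
pi = 3.14159...
DBH = 72.4 cm

72.4


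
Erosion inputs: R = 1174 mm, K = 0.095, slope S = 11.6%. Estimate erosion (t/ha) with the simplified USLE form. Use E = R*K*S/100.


Formula: E = R * K * S / 100  (simplified USLE)
R * K = 1174 * 0.095 = 111.53
E = 111.53 * 11.6 / 100 = 12.94 t/ha

12.94


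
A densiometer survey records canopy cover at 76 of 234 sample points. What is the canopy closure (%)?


Formula: Canopy closure = covered points / total points * 100
Closure = 76 / 234 * 100
Closure = 0.3248 * 100 = 32.5%

32.5


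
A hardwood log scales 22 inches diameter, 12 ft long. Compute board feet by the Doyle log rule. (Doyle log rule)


Doyle: BF = (D - 4)^2 * L / 16
Adjusted diameter = 22 - 4 = 18 in
(D-4)^2 = 18^2 = 324
BF = 324 * 12 / 16 = 243 BF

243


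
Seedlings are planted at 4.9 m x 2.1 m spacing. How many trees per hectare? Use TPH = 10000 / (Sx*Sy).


Formula: TPH = 10000 m^2/ha / (spacing_x * spacing_y)
Area per tree = 4.9 m * 2.1 m = 10.29 m^2
TPH = 10000 / 10.29 = 972 trees/ha

972


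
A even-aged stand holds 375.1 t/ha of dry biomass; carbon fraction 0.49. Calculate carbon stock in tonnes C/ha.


Formula: Carbon Stock = Biomass * Carbon Fraction
C = 375.1 t/ha * 0.49
C = 183.8 t C/ha

183.8


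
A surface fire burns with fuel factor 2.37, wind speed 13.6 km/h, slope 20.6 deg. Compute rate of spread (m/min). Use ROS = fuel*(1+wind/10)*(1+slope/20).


Formula: ROS = fuel * (1 + wind/10) * (1 + slope/20)
Wind factor = 1 + 13.6/10 = 2.36
Slope factor = 1 + 20.6/20 = 2.03
ROS = 2.37 * 2.36 * 2.03 = 11.35 m/min

11.35


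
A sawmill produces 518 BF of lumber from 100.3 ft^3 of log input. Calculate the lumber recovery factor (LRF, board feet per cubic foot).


Formula: LRF = Lumber Output (BF) / Log Input (ft^3)
LRF = 518 BF / 100.3 ft^3
LRF = 5.16 BF/ft^3

5.16


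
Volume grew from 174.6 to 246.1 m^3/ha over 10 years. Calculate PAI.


Formula: PAI = (V_T2 - V_T1) / (T2 - T1)
Volume increment = 246.1 - 174.6 = 71.5 m^3/ha
PAI = 71.5 / 10 = 7.15 m^3/ha/year

7.15


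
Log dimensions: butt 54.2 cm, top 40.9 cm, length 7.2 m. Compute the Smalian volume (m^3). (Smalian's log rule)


Smalian: V = (A1 + A2)/2 * L,  A = pi*(D/200)^2
A1 = pi*(54.2/200)^2 = 0.230722 m^2
A2 = pi*(40.9/200)^2 = 0.131382 m^2
V = (0.230722+0.131382)/2*7.2 = 1.3036 m^3

1.3036


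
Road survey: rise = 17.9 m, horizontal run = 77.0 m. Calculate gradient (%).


Formula: Gradient = rise / run * 100
Gradient = 17.9 / 77.0 * 100 = 23.2%

23.2


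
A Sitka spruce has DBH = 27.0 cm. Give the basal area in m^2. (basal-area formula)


Formula: BA = pi * (DBH/2)^2 / 10000  (cm^2 to m^2)
Radius = DBH/2 = 27.0/2 = 13.5 cm
BA = pi * 13.5^2 / 10000
   = 572.5553 cm^2 / 10000
   = 0.0573 m^2

0.0573


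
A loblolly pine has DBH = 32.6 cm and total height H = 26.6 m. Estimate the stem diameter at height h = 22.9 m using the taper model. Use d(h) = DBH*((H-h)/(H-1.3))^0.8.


Taper: d(h) = DBH * ((H - h) / (H - 1.3))^0.8
Numerator = H - h = 26.6 - 22.9 = 3.7 m
Denominator = H - 1.3 = 26.6 - 1.3 = 25.3 m
Ratio = 3.7 / 25.3 = 0.14625
d = 32.6 * 0.14625^0.8 = 7.0 cm

7.0


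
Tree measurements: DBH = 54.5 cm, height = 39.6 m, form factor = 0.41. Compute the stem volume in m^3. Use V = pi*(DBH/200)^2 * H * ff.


Formula: V = pi * (DBH/200)^2 * H * ff
Radius = DBH/200 = 54.5/200 = 0.2725 m
Radius^2 = 0.2725^2 = 0.07425625 m^2
V = pi * 0.07425625 * 39.6 * 0.41
V = 3.788 m^3

3.788


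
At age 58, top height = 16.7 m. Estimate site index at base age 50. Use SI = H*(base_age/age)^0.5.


Formula: SI = H_dom * (base_age / age)^0.5
Age ratio = 50 / 58 = 0.86207
sqrt(age_ratio) = 0.92848
SI = 16.7 * 0.92848 = 15.5 m

15.5


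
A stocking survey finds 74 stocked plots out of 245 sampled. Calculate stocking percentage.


Formula: Stocking % = stocked plots / total plots * 100
Stocking = 74 / 245 * 100
Stocking = 0.302 * 100 = 30.2%

30.2


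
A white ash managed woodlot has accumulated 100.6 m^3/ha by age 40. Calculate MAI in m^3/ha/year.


Formula: MAI = Total Volume / Stand Age
MAI = 100.6 m^3/ha / 40 years
MAI = 2.52 m^3/ha/year

2.52


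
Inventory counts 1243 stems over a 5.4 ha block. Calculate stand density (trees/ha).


Formula: Stand Density = N_trees / Area_ha
Density = 1243 trees / 5.4 ha
Density = 230 trees/ha

230


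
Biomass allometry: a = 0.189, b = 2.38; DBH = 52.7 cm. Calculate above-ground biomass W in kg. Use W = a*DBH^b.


Formula: W = a * DBH^b  (allometric power law)
DBH^b = 52.7^2.38 = 12528.7939
W = 0.189 * 12528.7939 = 2367.9 kg

2367.9


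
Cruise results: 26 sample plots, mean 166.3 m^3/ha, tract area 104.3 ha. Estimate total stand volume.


Formula: Total Volume = Mean Volume per ha * Total Area
Total Volume = 166.3 m^3/ha * 104.3 ha
Total Volume = 17345 m^3

17345


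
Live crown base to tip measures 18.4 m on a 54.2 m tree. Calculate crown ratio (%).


Formula: Crown Ratio = (Crown Length / Total Height) * 100
CR = (18.4 m / 54.2 m) * 100
CR = 0.3395 * 100 = 33.9%

33.9


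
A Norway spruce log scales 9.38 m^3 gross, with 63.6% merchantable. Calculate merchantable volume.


Formula: MV = V_total * (merchantable_pct / 100)
Merchantable fraction = 63.6% / 100 = 0.636
MV = 9.38 m^3 * 0.636 = 5.966 m^3

5.966


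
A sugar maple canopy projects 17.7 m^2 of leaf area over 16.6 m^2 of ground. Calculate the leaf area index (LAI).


Formula: LAI = total leaf area / ground area  (dimensionless)
LAI = 17.7 m^2 / 16.6 m^2
LAI = 1.07

1.07


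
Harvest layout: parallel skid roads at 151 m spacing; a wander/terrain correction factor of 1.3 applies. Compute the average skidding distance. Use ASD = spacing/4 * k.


Formula: ASD = (spacing / 4) * correction
Uncorrected distance = spacing / 4 = 151 / 4 = 37.75 m
ASD = 37.75 * 1.3 = 49 m

49


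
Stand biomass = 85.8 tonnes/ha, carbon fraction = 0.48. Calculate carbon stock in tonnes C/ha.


Formula: Carbon Stock = Biomass * Carbon Fraction
C = 85.8 t/ha * 0.48
C = 41.2 t C/ha

41.2


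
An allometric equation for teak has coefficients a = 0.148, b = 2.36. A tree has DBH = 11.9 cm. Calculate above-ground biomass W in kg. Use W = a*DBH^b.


Formula: W = a * DBH^b  (allometric power law)
DBH^b = 11.9^2.36 = 345.3749
W = 0.148 * 345.3749 = 51.1 kg

51.1


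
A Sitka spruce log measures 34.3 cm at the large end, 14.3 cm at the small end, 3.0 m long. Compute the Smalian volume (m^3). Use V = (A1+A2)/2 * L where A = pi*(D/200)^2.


Smalian: V = (A1 + A2)/2 * L,  A = pi*(D/200)^2
A1 = pi*(34.3/200)^2 = 0.092401 m^2
A2 = pi*(14.3/200)^2 = 0.016061 m^2
V = (0.092401+0.016061)/2*3.0 = 0.1627 m^3

0.1627


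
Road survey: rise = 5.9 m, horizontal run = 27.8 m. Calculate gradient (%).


Formula: Gradient = rise / run * 100
Gradient = 5.9 / 27.8 * 100 = 21.2%

21.2


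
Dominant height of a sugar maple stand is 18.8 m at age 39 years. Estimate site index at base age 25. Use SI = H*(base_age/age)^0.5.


Formula: SI = H_dom * (base_age / age)^0.5
Age ratio = 25 / 39 = 0.64103
sqrt(age_ratio) = 0.80064
SI = 18.8 * 0.80064 = 15.1 m

15.1


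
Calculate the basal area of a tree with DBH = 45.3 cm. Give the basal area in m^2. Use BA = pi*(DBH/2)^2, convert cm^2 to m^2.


Formula: BA = pi * (DBH/2)^2 / 10000  (cm^2 to m^2)
Radius = DBH/2 = 45.3/2 = 22.65 cm
BA = pi * 22.65^2 / 10000
   = 1611.7077 cm^2 / 10000
   = 0.1612 m^2

0.1612


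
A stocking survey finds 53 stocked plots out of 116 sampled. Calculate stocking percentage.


Formula: Stocking % = stocked plots / total plots * 100
Stocking = 53 / 116 * 100
Stocking = 0.4569 * 100 = 45.7%

45.7


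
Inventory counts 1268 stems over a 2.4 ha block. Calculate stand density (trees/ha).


Formula: Stand Density = N_trees / Area_ha
Density = 1268 trees / 2.4 ha
Density = 528 trees/ha

528


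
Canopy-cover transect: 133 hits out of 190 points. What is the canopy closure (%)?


Formula: Canopy closure = covered points / total points * 100
Closure = 133 / 190 * 100
Closure = 0.7 * 100 = 70.0%

70.0


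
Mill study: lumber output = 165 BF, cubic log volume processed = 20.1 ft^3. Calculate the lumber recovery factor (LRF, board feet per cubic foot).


Formula: LRF = Lumber Output (BF) / Log Input (ft^3)
LRF = 165 BF / 20.1 ft^3
LRF = 8.21 BF/ft^3

8.21


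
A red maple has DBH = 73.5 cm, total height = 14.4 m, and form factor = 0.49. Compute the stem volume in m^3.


Formula: V = pi * (DBH/200)^2 * H * ff
Radius = DBH/200 = 73.5/200 = 0.3675 m
Radius^2 = 0.3675^2 = 0.13505625 m^2
V = pi * 0.13505625 * 14.4 * 0.49
V = 2.994 m^3

2.994


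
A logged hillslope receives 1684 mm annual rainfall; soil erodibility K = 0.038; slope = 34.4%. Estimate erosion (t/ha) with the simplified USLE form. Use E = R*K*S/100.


Formula: E = R * K * S / 100  (simplified USLE)
R * K = 1684 * 0.038 = 63.992
E = 63.992 * 34.4 / 100 = 22.01 t/ha

22.01


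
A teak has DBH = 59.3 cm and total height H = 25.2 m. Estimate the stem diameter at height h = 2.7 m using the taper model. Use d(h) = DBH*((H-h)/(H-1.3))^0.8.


Taper: d(h) = DBH * ((H - h) / (H - 1.3))^0.8
Numerator = H - h = 25.2 - 2.7 = 22.5 m
Denominator = H - 1.3 = 25.2 - 1.3 = 23.9 m
Ratio = 22.5 / 23.9 = 0.94142
d = 59.3 * 0.94142^0.8 = 56.5 cm

56.5


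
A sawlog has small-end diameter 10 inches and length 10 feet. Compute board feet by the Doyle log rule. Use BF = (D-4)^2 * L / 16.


Doyle: BF = (D - 4)^2 * L / 16
Adjusted diameter = 10 - 4 = 6 in
(D-4)^2 = 6^2 = 36
BF = 36 * 10 / 16 = 23 BF

23


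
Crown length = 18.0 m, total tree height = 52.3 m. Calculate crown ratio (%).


Formula: Crown Ratio = (Crown Length / Total Height) * 100
CR = (18.0 m / 52.3 m) * 100
CR = 0.3442 * 100 = 34.4%

34.4


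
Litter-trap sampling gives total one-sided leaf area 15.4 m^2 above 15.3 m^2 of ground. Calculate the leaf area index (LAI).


Formula: LAI = total leaf area / ground area  (dimensionless)
LAI = 15.4 m^2 / 15.3 m^2
LAI = 1.01

1.01


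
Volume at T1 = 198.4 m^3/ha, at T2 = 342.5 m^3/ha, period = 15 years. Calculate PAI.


Formula: PAI = (V_T2 - V_T1) / (T2 - T1)
Volume increment = 342.5 - 198.4 = 144.1 m^3/ha
PAI = 144.1 / 15 = 9.61 m^3/ha/year

9.61


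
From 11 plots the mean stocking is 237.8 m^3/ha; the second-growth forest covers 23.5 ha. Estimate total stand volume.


Formula: Total Volume = Mean Volume per ha * Total Area
Total Volume = 237.8 m^3/ha * 23.5 ha
Total Volume = 5588 m^3

5588


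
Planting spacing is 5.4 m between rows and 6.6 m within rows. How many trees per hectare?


Formula: TPH = 10000 m^2/ha / (spacing_x * spacing_y)
Area per tree = 5.4 m * 6.6 m = 35.64 m^2
TPH = 10000 / 35.64 = 281 trees/ha

281


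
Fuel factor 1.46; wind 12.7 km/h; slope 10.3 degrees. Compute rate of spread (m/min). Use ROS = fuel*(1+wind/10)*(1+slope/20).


Formula: ROS = fuel * (1 + wind/10) * (1 + slope/20)
Wind factor = 1 + 12.7/10 = 2.27
Slope factor = 1 + 10.3/20 = 1.515
ROS = 1.46 * 2.27 * 1.515 = 5.02 m/min

5.02


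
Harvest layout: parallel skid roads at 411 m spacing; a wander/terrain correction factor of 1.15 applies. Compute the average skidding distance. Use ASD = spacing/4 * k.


Formula: ASD = (spacing / 4) * correction
Uncorrected distance = spacing / 4 = 411 / 4 = 102.75 m
ASD = 102.75 * 1.15 = 118 m

118


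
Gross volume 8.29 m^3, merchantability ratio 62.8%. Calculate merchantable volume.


Formula: MV = V_total * (merchantable_pct / 100)
Merchantable fraction = 62.8% / 100 = 0.628
MV = 8.29 m^3 * 0.628 = 5.206 m^3

5.206


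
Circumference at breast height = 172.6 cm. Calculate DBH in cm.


Formula: DBH = C / pi
DBH = 172.6 / pi
pi = 3.14159...
DBH = 54.9 cm

54.9


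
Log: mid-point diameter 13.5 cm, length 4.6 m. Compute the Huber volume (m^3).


Huber: V = Am * L,  Am = pi*(Dm/200)^2
Am = pi*(13.5/200)^2 = 0.014314 m^2
V = 0.014314*4.6 = 0.0658 m^3

0.0658


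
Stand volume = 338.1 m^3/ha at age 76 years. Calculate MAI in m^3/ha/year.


Formula: MAI = Total Volume / Stand Age
MAI = 338.1 m^3/ha / 76 years
MAI = 4.45 m^3/ha/year

4.45


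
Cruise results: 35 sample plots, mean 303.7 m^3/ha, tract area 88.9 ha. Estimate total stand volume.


Formula: Total Volume = Mean Volume per ha * Total Area
Total Volume = 303.7 m^3/ha * 88.9 ha
Total Volume = 26999 m^3

26999


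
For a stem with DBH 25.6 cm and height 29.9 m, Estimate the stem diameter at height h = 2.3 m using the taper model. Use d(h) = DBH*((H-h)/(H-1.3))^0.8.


Taper: d(h) = DBH * ((H - h) / (H - 1.3))^0.8
Numerator = H - h = 29.9 - 2.3 = 27.6 m
Denominator = H - 1.3 = 29.9 - 1.3 = 28.6 m
Ratio = 27.6 / 28.6 = 0.96503
d = 25.6 * 0.96503^0.8 = 24.9 cm

24.9


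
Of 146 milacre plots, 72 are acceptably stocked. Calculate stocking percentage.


Formula: Stocking % = stocked plots / total plots * 100
Stocking = 72 / 146 * 100
Stocking = 0.4932 * 100 = 49.3%

49.3


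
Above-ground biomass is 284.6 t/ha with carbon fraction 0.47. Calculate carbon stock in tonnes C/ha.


Formula: Carbon Stock = Biomass * Carbon Fraction
C = 284.6 t/ha * 0.47
C = 133.8 t C/ha

133.8


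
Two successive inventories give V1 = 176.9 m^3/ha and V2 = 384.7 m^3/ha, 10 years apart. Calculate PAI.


Formula: PAI = (V_T2 - V_T1) / (T2 - T1)
Volume increment = 384.7 - 176.9 = 207.8 m^3/ha
PAI = 207.8 / 10 = 20.78 m^3/ha/year

20.78


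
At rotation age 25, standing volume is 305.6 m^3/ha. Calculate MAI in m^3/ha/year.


Formula: MAI = Total Volume / Stand Age
MAI = 305.6 m^3/ha / 25 years
MAI = 12.22 m^3/ha/year

12.22


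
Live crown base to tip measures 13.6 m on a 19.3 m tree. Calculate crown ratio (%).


Formula: Crown Ratio = (Crown Length / Total Height) * 100
CR = (13.6 m / 19.3 m) * 100
CR = 0.7047 * 100 = 70.5%

70.5


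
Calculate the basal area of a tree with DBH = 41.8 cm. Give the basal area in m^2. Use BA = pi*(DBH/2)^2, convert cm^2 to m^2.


Formula: BA = pi * (DBH/2)^2 / 10000  (cm^2 to m^2)
Radius = DBH/2 = 41.8/2 = 20.9 cm
BA = pi * 20.9^2 / 10000
   = 1372.2791 cm^2 / 10000
   = 0.1372 m^2

0.1372


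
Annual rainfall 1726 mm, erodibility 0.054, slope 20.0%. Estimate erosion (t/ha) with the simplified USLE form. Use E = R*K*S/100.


Formula: E = R * K * S / 100  (simplified USLE)
R * K = 1726 * 0.054 = 93.204
E = 93.204 * 20.0 / 100 = 18.64 t/ha

18.64


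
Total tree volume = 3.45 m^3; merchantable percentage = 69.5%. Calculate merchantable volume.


Formula: MV = V_total * (merchantable_pct / 100)
Merchantable fraction = 69.5% / 100 = 0.695
MV = 3.45 m^3 * 0.695 = 2.398 m^3

2.398


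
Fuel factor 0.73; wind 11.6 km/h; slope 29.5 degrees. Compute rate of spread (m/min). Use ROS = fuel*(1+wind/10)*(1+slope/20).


Formula: ROS = fuel * (1 + wind/10) * (1 + slope/20)
Wind factor = 1 + 11.6/10 = 2.16
Slope factor = 1 + 29.5/20 = 2.475
ROS = 0.73 * 2.16 * 2.475 = 3.9 m/min

3.9


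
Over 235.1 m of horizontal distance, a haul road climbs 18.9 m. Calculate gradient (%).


Formula: Gradient = rise / run * 100
Gradient = 18.9 / 235.1 * 100 = 8.0%

8.0


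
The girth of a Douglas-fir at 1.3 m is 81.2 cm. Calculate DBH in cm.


Formula: DBH = C / pi
DBH = 81.2 / pi
pi = 3.14159...
DBH = 25.8 cm

25.8


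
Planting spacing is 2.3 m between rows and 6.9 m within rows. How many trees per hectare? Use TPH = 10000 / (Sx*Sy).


Formula: TPH = 10000 m^2/ha / (spacing_x * spacing_y)
Area per tree = 2.3 m * 6.9 m = 15.87 m^2
TPH = 10000 / 15.87 = 630 trees/ha

630


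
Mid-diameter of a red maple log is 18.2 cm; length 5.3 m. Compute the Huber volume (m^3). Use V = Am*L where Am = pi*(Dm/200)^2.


Huber: V = Am * L,  Am = pi*(Dm/200)^2
Am = pi*(18.2/200)^2 = 0.026016 m^2
V = 0.026016*5.3 = 0.1379 m^3

0.1379


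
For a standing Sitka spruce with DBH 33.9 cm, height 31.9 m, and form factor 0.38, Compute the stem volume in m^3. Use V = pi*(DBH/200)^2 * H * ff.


Formula: V = pi * (DBH/200)^2 * H * ff
Radius = DBH/200 = 33.9/200 = 0.1695 m
Radius^2 = 0.1695^2 = 0.02873025 m^2
V = pi * 0.02873025 * 31.9 * 0.38
V = 1.094 m^3

1.094


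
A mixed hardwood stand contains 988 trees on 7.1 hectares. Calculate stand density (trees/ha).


Formula: Stand Density = N_trees / Area_ha
Density = 988 trees / 7.1 ha
Density = 139 trees/ha

139


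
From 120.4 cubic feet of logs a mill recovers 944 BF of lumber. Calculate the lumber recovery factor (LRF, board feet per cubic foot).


Formula: LRF = Lumber Output (BF) / Log Input (ft^3)
LRF = 944 BF / 120.4 ft^3
LRF = 7.84 BF/ft^3

7.84


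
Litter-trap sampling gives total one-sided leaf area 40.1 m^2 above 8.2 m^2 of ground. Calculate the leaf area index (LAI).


Formula: LAI = total leaf area / ground area  (dimensionless)
LAI = 40.1 m^2 / 8.2 m^2
LAI = 4.89

4.89


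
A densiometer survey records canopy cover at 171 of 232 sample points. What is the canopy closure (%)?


Formula: Canopy closure = covered points / total points * 100
Closure = 171 / 232 * 100
Closure = 0.7371 * 100 = 73.7%

73.7


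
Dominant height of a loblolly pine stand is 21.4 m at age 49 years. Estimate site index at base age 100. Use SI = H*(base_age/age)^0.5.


Formula: SI = H_dom * (base_age / age)^0.5
Age ratio = 100 / 49 = 2.04082
sqrt(age_ratio) = 1.42857
SI = 21.4 * 1.42857 = 30.6 m

30.6


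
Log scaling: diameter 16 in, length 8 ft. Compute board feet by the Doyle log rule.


Doyle: BF = (D - 4)^2 * L / 16
Adjusted diameter = 16 - 4 = 12 in
(D-4)^2 = 12^2 = 144
BF = 144 * 8 / 16 = 72 BF

72


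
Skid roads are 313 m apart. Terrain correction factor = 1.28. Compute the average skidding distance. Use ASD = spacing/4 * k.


Formula: ASD = (spacing / 4) * correction
Uncorrected distance = spacing / 4 = 313 / 4 = 78.25 m
ASD = 78.25 * 1.28 = 100 m

100


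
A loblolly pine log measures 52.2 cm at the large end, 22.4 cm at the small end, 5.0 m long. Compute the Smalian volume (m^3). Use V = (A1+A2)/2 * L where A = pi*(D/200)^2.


Smalian: V = (A1 + A2)/2 * L,  A = pi*(D/200)^2
A1 = pi*(52.2/200)^2 = 0.214008 m^2
A2 = pi*(22.4/200)^2 = 0.039408 m^2
V = (0.214008+0.039408)/2*5.0 = 0.6335 m^3

0.6335


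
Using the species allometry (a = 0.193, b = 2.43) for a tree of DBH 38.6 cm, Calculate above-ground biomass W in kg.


Formula: W = a * DBH^b  (allometric power law)
DBH^b = 38.6^2.43 = 7168.1511
W = 0.193 * 7168.1511 = 1383.5 kg

1383.5


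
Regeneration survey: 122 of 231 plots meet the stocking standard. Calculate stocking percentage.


Formula: Stocking % = stocked plots / total plots * 100
Stocking = 122 / 231 * 100
Stocking = 0.5281 * 100 = 52.8%

52.8


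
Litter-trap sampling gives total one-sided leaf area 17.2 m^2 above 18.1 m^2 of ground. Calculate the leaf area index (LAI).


Formula: LAI = total leaf area / ground area  (dimensionless)
LAI = 17.2 m^2 / 18.1 m^2
LAI = 0.95

0.95


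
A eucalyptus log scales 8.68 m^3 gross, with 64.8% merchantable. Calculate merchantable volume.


Formula: MV = V_total * (merchantable_pct / 100)
Merchantable fraction = 64.8% / 100 = 0.648
MV = 8.68 m^3 * 0.648 = 5.625 m^3

5.625


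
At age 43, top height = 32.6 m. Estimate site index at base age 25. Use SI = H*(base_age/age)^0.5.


Formula: SI = H_dom * (base_age / age)^0.5
Age ratio = 25 / 43 = 0.5814
sqrt(age_ratio) = 0.76249
SI = 32.6 * 0.76249 = 24.9 m

24.9


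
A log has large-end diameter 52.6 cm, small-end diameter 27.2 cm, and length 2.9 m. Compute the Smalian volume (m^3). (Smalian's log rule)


Smalian: V = (A1 + A2)/2 * L,  A = pi*(D/200)^2
A1 = pi*(52.6/200)^2 = 0.217301 m^2
A2 = pi*(27.2/200)^2 = 0.058107 m^2
V = (0.217301+0.058107)/2*2.9 = 0.3993 m^3

0.3993


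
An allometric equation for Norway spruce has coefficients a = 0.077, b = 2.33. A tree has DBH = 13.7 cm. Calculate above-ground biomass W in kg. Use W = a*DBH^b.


Formula: W = a * DBH^b  (allometric power law)
DBH^b = 13.7^2.33 = 445.2039
W = 0.077 * 445.2039 = 34.3 kg

34.3


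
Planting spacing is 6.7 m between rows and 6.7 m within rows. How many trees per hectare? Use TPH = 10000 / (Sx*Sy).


Formula: TPH = 10000 m^2/ha / (spacing_x * spacing_y)
Area per tree = 6.7 m * 6.7 m = 44.89 m^2
TPH = 10000 / 44.89 = 223 trees/ha

223


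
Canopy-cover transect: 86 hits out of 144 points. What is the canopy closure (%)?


Formula: Canopy closure = covered points / total points * 100
Closure = 86 / 144 * 100
Closure = 0.5972 * 100 = 59.7%

59.7


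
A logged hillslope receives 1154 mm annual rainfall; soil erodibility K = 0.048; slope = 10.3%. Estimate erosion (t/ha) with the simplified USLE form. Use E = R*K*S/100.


Formula: E = R * K * S / 100  (simplified USLE)
R * K = 1154 * 0.048 = 55.392
E = 55.392 * 10.3 / 100 = 5.71 t/ha

5.71


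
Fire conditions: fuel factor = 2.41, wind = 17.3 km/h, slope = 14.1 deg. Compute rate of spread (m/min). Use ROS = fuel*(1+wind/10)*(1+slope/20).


Formula: ROS = fuel * (1 + wind/10) * (1 + slope/20)
Wind factor = 1 + 17.3/10 = 2.73
Slope factor = 1 + 14.1/20 = 1.705
ROS = 2.41 * 2.73 * 1.705 = 11.22 m/min

11.22


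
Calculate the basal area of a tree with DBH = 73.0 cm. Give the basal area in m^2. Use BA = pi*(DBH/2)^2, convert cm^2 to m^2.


Formula: BA = pi * (DBH/2)^2 / 10000  (cm^2 to m^2)
Radius = DBH/2 = 73.0/2 = 36.5 cm
BA = pi * 36.5^2 / 10000
   = 4185.3868 cm^2 / 10000
   = 0.4185 m^2

0.4185


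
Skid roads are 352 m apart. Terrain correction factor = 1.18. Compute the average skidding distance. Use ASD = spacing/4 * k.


Formula: ASD = (spacing / 4) * correction
Uncorrected distance = spacing / 4 = 352 / 4 = 88 m
ASD = 88 * 1.18 = 104 m

104


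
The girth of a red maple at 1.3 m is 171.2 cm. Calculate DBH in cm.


Formula: DBH = C / pi
DBH = 171.2 / pi
pi = 3.14159...
DBH = 54.5 cm

54.5


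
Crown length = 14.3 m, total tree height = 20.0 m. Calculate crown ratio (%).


Formula: Crown Ratio = (Crown Length / Total Height) * 100
CR = (14.3 m / 20.0 m) * 100
CR = 0.715 * 100 = 71.5%

71.5


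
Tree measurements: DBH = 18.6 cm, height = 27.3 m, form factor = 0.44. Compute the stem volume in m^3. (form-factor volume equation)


Formula: V = pi * (DBH/200)^2 * H * ff
Radius = DBH/200 = 18.6/200 = 0.093 m
Radius^2 = 0.093^2 = 0.008649 m^2
V = pi * 0.008649 * 27.3 * 0.44
V = 0.326 m^3

0.326


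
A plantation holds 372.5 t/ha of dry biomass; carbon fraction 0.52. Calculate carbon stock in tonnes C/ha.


Formula: Carbon Stock = Biomass * Carbon Fraction
C = 372.5 t/ha * 0.52
C = 193.7 t C/ha

193.7


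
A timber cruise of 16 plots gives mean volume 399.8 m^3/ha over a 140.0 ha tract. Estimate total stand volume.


Formula: Total Volume = Mean Volume per ha * Total Area
Total Volume = 399.8 m^3/ha * 140.0 ha
Total Volume = 55972 m^3

55972


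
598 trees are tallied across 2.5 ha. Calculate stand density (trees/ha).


Formula: Stand Density = N_trees / Area_ha
Density = 598 trees / 2.5 ha
Density = 239 trees/ha

239


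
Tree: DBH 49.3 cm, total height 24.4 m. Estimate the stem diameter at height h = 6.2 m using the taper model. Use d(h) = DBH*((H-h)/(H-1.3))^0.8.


Taper: d(h) = DBH * ((H - h) / (H - 1.3))^0.8
Numerator = H - h = 24.4 - 6.2 = 18.2 m
Denominator = H - 1.3 = 24.4 - 1.3 = 23.1 m
Ratio = 18.2 / 23.1 = 0.78788
d = 49.3 * 0.78788^0.8 = 40.7 cm

40.7


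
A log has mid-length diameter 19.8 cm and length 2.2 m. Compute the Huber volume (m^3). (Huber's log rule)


Huber: V = Am * L,  Am = pi*(Dm/200)^2
Am = pi*(19.8/200)^2 = 0.030791 m^2
V = 0.030791*2.2 = 0.0677 m^3

0.0677


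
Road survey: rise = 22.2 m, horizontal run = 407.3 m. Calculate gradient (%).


Formula: Gradient = rise / run * 100
Gradient = 22.2 / 407.3 * 100 = 5.5%

5.5


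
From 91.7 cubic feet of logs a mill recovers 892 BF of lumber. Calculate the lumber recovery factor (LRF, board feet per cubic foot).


Formula: LRF = Lumber Output (BF) / Log Input (ft^3)
LRF = 892 BF / 91.7 ft^3
LRF = 9.73 BF/ft^3

9.73


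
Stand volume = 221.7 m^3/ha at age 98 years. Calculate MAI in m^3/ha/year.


Formula: MAI = Total Volume / Stand Age
MAI = 221.7 m^3/ha / 98 years
MAI = 2.26 m^3/ha/year

2.26


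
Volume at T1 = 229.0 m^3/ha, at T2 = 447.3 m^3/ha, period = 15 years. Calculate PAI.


Formula: PAI = (V_T2 - V_T1) / (T2 - T1)
Volume increment = 447.3 - 229.0 = 218.3 m^3/ha
PAI = 218.3 / 15 = 14.55 m^3/ha/year

14.55


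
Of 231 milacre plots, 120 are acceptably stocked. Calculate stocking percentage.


Formula: Stocking % = stocked plots / total plots * 100
Stocking = 120 / 231 * 100
Stocking = 0.5195 * 100 = 51.9%

51.9


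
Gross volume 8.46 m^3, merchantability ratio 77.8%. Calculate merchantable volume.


Formula: MV = V_total * (merchantable_pct / 100)
Merchantable fraction = 77.8% / 100 = 0.778
MV = 8.46 m^3 * 0.778 = 6.582 m^3

6.582


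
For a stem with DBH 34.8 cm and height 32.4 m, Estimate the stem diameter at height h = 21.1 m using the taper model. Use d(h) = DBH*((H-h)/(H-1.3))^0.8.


Taper: d(h) = DBH * ((H - h) / (H - 1.3))^0.8
Numerator = H - h = 32.4 - 21.1 = 11.3 m
Denominator = H - 1.3 = 32.4 - 1.3 = 31.1 m
Ratio = 11.3 / 31.1 = 0.36334
d = 34.8 * 0.36334^0.8 = 15.5 cm

15.5


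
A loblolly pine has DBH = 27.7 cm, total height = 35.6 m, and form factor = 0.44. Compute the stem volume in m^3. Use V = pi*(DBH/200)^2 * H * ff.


Formula: V = pi * (DBH/200)^2 * H * ff
Radius = DBH/200 = 27.7/200 = 0.1385 m
Radius^2 = 0.1385^2 = 0.01918225 m^2
V = pi * 0.01918225 * 35.6 * 0.44
V = 0.944 m^3

0.944


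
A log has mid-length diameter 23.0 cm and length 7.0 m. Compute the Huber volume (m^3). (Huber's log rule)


Huber: V = Am * L,  Am = pi*(Dm/200)^2
Am = pi*(23.0/200)^2 = 0.041548 m^2
V = 0.041548*7.0 = 0.2908 m^3

0.2908


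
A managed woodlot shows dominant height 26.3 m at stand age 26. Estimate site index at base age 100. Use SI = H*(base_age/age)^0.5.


Formula: SI = H_dom * (base_age / age)^0.5
Age ratio = 100 / 26 = 3.84615
sqrt(age_ratio) = 1.96116
SI = 26.3 * 1.96116 = 51.6 m

51.6


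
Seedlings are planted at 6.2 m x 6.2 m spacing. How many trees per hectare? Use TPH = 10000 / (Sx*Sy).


Formula: TPH = 10000 m^2/ha / (spacing_x * spacing_y)
Area per tree = 6.2 m * 6.2 m = 38.44 m^2
TPH = 10000 / 38.44 = 260 trees/ha

260


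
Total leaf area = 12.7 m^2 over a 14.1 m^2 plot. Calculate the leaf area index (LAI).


Formula: LAI = total leaf area / ground area  (dimensionless)
LAI = 12.7 m^2 / 14.1 m^2
LAI = 0.9

0.9


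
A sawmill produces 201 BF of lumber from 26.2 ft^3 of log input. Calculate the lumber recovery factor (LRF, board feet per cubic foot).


Formula: LRF = Lumber Output (BF) / Log Input (ft^3)
LRF = 201 BF / 26.2 ft^3
LRF = 7.67 BF/ft^3

7.67


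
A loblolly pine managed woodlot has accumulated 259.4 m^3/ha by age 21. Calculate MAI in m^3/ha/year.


Formula: MAI = Total Volume / Stand Age
MAI = 259.4 m^3/ha / 21 years
MAI = 12.35 m^3/ha/year

12.35


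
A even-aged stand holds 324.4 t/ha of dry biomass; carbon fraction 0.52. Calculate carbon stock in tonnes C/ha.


Formula: Carbon Stock = Biomass * Carbon Fraction
C = 324.4 t/ha * 0.52
C = 168.7 t C/ha

168.7


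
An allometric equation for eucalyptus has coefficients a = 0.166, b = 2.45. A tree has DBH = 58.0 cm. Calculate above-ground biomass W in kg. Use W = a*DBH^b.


Formula: W = a * DBH^b  (allometric power law)
DBH^b = 58.0^2.45 = 20912.1451
W = 0.166 * 20912.1451 = 3471.4 kg

3471.4


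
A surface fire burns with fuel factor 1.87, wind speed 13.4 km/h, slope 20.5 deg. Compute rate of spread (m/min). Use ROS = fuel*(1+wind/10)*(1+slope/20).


Formula: ROS = fuel * (1 + wind/10) * (1 + slope/20)
Wind factor = 1 + 13.4/10 = 2.34
Slope factor = 1 + 20.5/20 = 2.025
ROS = 1.87 * 2.34 * 2.025 = 8.86 m/min

8.86


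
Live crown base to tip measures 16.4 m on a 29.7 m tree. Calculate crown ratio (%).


Formula: Crown Ratio = (Crown Length / Total Height) * 100
CR = (16.4 m / 29.7 m) * 100
CR = 0.5522 * 100 = 55.2%

55.2


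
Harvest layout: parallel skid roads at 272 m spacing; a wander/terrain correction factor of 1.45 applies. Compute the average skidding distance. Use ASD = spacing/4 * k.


Formula: ASD = (spacing / 4) * correction
Uncorrected distance = spacing / 4 = 272 / 4 = 68 m
ASD = 68 * 1.45 = 99 m

99


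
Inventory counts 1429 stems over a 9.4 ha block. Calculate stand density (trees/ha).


Formula: Stand Density = N_trees / Area_ha
Density = 1429 trees / 9.4 ha
Density = 152 trees/ha

152


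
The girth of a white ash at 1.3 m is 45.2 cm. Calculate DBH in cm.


Formula: DBH = C / pi
DBH = 45.2 / pi
pi = 3.14159...
DBH = 14.4 cm

14.4


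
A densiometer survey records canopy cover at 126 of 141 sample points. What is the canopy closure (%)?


Formula: Canopy closure = covered points / total points * 100
Closure = 126 / 141 * 100
Closure = 0.8936 * 100 = 89.4%

89.4


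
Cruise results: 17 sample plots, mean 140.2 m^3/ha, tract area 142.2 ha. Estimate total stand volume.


Formula: Total Volume = Mean Volume per ha * Total Area
Total Volume = 140.2 m^3/ha * 142.2 ha
Total Volume = 19936 m^3

19936


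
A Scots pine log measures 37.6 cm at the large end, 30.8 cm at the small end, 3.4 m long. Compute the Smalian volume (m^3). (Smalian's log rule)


Smalian: V = (A1 + A2)/2 * L,  A = pi*(D/200)^2
A1 = pi*(37.6/200)^2 = 0.111036 m^2
A2 = pi*(30.8/200)^2 = 0.074506 m^2
V = (0.111036+0.074506)/2*3.4 = 0.3154 m^3

0.3154


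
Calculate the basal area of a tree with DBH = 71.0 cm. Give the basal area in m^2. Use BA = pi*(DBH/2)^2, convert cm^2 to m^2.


Formula: BA = pi * (DBH/2)^2 / 10000  (cm^2 to m^2)
Radius = DBH/2 = 71.0/2 = 35.5 cm
BA = pi * 35.5^2 / 10000
   = 3959.1921 cm^2 / 10000
   = 0.3959 m^2

0.3959


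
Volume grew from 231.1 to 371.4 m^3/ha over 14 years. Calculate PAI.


Formula: PAI = (V_T2 - V_T1) / (T2 - T1)
Volume increment = 371.4 - 231.1 = 140.3 m^3/ha
PAI = 140.3 / 14 = 10.02 m^3/ha/year

10.02


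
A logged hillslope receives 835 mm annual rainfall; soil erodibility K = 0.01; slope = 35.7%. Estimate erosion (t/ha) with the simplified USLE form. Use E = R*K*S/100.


Formula: E = R * K * S / 100  (simplified USLE)
R * K = 835 * 0.01 = 8.35
E = 8.35 * 35.7 / 100 = 2.98 t/ha

2.98


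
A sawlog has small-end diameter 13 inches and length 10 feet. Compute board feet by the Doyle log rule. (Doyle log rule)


Doyle: BF = (D - 4)^2 * L / 16
Adjusted diameter = 13 - 4 = 9 in
(D-4)^2 = 9^2 = 81
BF = 81 * 10 / 16 = 51 BF

51


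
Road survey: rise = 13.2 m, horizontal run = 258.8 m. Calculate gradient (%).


Formula: Gradient = rise / run * 100
Gradient = 13.2 / 258.8 * 100 = 5.1%

5.1


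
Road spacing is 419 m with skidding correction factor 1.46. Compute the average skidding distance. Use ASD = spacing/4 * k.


Formula: ASD = (spacing / 4) * correction
Uncorrected distance = spacing / 4 = 419 / 4 = 104.75 m
ASD = 104.75 * 1.46 = 153 m

153


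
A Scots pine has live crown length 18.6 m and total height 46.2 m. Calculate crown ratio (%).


Formula: Crown Ratio = (Crown Length / Total Height) * 100
CR = (18.6 m / 46.2 m) * 100
CR = 0.4026 * 100 = 40.3%

40.3


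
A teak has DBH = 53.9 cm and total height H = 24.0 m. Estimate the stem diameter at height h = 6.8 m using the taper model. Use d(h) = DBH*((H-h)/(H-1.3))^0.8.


Taper: d(h) = DBH * ((H - h) / (H - 1.3))^0.8
Numerator = H - h = 24.0 - 6.8 = 17.2 m
Denominator = H - 1.3 = 24.0 - 1.3 = 22.7 m
Ratio = 17.2 / 22.7 = 0.75771
d = 53.9 * 0.75771^0.8 = 43.2 cm

43.2


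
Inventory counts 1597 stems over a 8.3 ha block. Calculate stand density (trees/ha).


Formula: Stand Density = N_trees / Area_ha
Density = 1597 trees / 8.3 ha
Density = 192 trees/ha

192


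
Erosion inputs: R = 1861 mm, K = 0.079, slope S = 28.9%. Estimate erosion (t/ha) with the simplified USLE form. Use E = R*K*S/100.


Formula: E = R * K * S / 100  (simplified USLE)
R * K = 1861 * 0.079 = 147.019
E = 147.019 * 28.9 / 100 = 42.49 t/ha

42.49


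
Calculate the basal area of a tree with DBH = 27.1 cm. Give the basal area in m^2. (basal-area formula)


Formula: BA = pi * (DBH/2)^2 / 10000  (cm^2 to m^2)
Radius = DBH/2 = 27.1/2 = 13.55 cm
BA = pi * 13.55^2 / 10000
   = 576.8043 cm^2 / 10000
   = 0.0577 m^2

0.0577


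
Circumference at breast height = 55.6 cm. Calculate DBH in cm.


Formula: DBH = C / pi
DBH = 55.6 / pi
pi = 3.14159...
DBH = 17.7 cm

17.7


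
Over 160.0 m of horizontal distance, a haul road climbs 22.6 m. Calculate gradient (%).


Formula: Gradient = rise / run * 100
Gradient = 22.6 / 160.0 * 100 = 14.1%

14.1


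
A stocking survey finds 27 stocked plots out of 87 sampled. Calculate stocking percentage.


Formula: Stocking % = stocked plots / total plots * 100
Stocking = 27 / 87 * 100
Stocking = 0.3103 * 100 = 31.0%

31.0


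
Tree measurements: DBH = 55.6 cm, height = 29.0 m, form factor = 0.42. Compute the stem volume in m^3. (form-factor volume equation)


Formula: V = pi * (DBH/200)^2 * H * ff
Radius = DBH/200 = 55.6/200 = 0.278 m
Radius^2 = 0.278^2 = 0.077284 m^2
V = pi * 0.077284 * 29.0 * 0.42
V = 2.957 m^3

2.957


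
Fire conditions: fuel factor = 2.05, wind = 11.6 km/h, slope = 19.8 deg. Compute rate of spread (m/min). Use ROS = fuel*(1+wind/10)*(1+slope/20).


Formula: ROS = fuel * (1 + wind/10) * (1 + slope/20)
Wind factor = 1 + 11.6/10 = 2.16
Slope factor = 1 + 19.8/20 = 1.99
ROS = 2.05 * 2.16 * 1.99 = 8.81 m/min

8.81


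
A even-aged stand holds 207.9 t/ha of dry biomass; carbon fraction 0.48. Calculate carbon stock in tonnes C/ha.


Formula: Carbon Stock = Biomass * Carbon Fraction
C = 207.9 t/ha * 0.48
C = 99.8 t C/ha

99.8


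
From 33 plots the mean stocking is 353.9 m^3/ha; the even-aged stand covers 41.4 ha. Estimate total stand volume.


Formula: Total Volume = Mean Volume per ha * Total Area
Total Volume = 353.9 m^3/ha * 41.4 ha
Total Volume = 14651 m^3

14651


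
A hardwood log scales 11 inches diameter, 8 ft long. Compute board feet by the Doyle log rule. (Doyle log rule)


Doyle: BF = (D - 4)^2 * L / 16
Adjusted diameter = 11 - 4 = 7 in
(D-4)^2 = 7^2 = 49
BF = 49 * 8 / 16 = 25 BF

25


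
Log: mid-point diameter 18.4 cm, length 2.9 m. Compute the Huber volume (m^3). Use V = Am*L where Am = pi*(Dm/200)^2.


Huber: V = Am * L,  Am = pi*(Dm/200)^2
Am = pi*(18.4/200)^2 = 0.02659 m^2
V = 0.02659*2.9 = 0.0771 m^3

0.0771


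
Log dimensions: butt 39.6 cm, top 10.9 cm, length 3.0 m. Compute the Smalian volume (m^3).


Smalian: V = (A1 + A2)/2 * L,  A = pi*(D/200)^2
A1 = pi*(39.6/200)^2 = 0.123163 m^2
A2 = pi*(10.9/200)^2 = 0.009331 m^2
V = (0.123163+0.009331)/2*3.0 = 0.1987 m^3

0.1987


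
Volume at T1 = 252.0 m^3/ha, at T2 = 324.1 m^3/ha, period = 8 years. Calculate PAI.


Formula: PAI = (V_T2 - V_T1) / (T2 - T1)
Volume increment = 324.1 - 252.0 = 72.1 m^3/ha
PAI = 72.1 / 8 = 9.01 m^3/ha/year

9.01


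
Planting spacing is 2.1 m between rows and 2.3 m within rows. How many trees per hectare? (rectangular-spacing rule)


Formula: TPH = 10000 m^2/ha / (spacing_x * spacing_y)
Area per tree = 2.1 m * 2.3 m = 4.83 m^2
TPH = 10000 / 4.83 = 2070 trees/ha

2070


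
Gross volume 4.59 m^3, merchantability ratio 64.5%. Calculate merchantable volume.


Formula: MV = V_total * (merchantable_pct / 100)
Merchantable fraction = 64.5% / 100 = 0.645
MV = 4.59 m^3 * 0.645 = 2.961 m^3

2.961


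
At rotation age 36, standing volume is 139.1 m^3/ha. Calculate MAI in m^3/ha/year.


Formula: MAI = Total Volume / Stand Age
MAI = 139.1 m^3/ha / 36 years
MAI = 3.86 m^3/ha/year

3.86


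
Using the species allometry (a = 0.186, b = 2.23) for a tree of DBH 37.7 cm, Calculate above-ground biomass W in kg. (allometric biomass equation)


Formula: W = a * DBH^b  (allometric power law)
DBH^b = 37.7^2.23 = 3275.2255
W = 0.186 * 3275.2255 = 609.2 kg

609.2


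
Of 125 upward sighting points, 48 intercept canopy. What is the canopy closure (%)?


Formula: Canopy closure = covered points / total points * 100
Closure = 48 / 125 * 100
Closure = 0.384 * 100 = 38.4%

38.4


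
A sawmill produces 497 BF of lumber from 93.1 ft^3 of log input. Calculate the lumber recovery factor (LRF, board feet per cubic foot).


Formula: LRF = Lumber Output (BF) / Log Input (ft^3)
LRF = 497 BF / 93.1 ft^3
LRF = 5.34 BF/ft^3

5.34


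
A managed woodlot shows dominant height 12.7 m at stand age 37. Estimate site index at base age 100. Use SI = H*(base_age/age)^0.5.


Formula: SI = H_dom * (base_age / age)^0.5
Age ratio = 100 / 37 = 2.7027
sqrt(age_ratio) = 1.64399
SI = 12.7 * 1.64399 = 20.9 m

20.9


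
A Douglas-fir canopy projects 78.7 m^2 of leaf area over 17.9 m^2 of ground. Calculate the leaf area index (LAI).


Formula: LAI = total leaf area / ground area  (dimensionless)
LAI = 78.7 m^2 / 17.9 m^2
LAI = 4.4

4.4


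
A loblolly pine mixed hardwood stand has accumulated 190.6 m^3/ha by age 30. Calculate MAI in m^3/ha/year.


Formula: MAI = Total Volume / Stand Age
MAI = 190.6 m^3/ha / 30 years
MAI = 6.35 m^3/ha/year

6.35


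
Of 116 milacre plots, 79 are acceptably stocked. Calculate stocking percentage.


Formula: Stocking % = stocked plots / total plots * 100
Stocking = 79 / 116 * 100
Stocking = 0.681 * 100 = 68.1%

68.1


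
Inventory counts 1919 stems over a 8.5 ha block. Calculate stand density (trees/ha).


Formula: Stand Density = N_trees / Area_ha
Density = 1919 trees / 8.5 ha
Density = 226 trees/ha

226


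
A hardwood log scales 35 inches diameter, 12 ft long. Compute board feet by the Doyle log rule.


Doyle: BF = (D - 4)^2 * L / 16
Adjusted diameter = 35 - 4 = 31 in
(D-4)^2 = 31^2 = 961
BF = 961 * 12 / 16 = 721 BF

721


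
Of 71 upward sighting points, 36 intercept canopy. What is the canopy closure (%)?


Formula: Canopy closure = covered points / total points * 100
Closure = 36 / 71 * 100
Closure = 0.507 * 100 = 50.7%

50.7


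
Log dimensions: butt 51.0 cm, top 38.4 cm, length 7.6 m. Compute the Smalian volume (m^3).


Smalian: V = (A1 + A2)/2 * L,  A = pi*(D/200)^2
A1 = pi*(51.0/200)^2 = 0.204282 m^2
A2 = pi*(38.4/200)^2 = 0.115812 m^2
V = (0.204282+0.115812)/2*7.6 = 1.2164 m^3

1.2164


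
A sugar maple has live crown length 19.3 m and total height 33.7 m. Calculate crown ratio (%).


Formula: Crown Ratio = (Crown Length / Total Height) * 100
CR = (19.3 m / 33.7 m) * 100
CR = 0.5727 * 100 = 57.3%

57.3


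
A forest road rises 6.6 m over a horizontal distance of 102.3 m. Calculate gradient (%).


Formula: Gradient = rise / run * 100
Gradient = 6.6 / 102.3 * 100 = 6.5%

6.5


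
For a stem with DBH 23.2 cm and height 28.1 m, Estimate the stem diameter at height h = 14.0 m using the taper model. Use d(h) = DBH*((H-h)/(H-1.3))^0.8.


Taper: d(h) = DBH * ((H - h) / (H - 1.3))^0.8
Numerator = H - h = 28.1 - 14.0 = 14.1 m
Denominator = H - 1.3 = 28.1 - 1.3 = 26.8 m
Ratio = 14.1 / 26.8 = 0.52612
d = 23.2 * 0.52612^0.8 = 13.9 cm

13.9
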